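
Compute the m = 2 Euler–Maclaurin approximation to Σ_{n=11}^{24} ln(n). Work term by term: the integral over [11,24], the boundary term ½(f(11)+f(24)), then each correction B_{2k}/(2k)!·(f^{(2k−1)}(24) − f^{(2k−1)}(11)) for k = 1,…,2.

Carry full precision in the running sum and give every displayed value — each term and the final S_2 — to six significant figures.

S_2 ≈ 39.6803

Integral: ∫_11^24 ln(x) dx = 36.8964.
½[f(11) + f(24)] = ½[2.39790 + 3.17805] = 2.78797.
Integral + boundary = 39.6844.
k=1: B_{2}/(2)! × [f^{(1)}(24) − f^{(1)}(11)] = 1/12 × (0.0416667 − 0.0909091) = -0.00410354.
Running total after k=1: 39.6803.
k=2: B_{4}/(4)! × [f^{(3)}(24) − f^{(3)}(11)] = −1/720 × (0.000144676 − 0.00150263) = 1.88605e-06.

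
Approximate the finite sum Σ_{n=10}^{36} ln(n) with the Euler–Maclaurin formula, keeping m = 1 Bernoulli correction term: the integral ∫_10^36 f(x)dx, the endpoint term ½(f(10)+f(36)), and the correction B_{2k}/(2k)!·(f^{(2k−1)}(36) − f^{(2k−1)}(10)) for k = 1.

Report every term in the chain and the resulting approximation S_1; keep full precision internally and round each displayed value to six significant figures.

The integral term ∫_10^36 ln(x) dx = 79.9808.
Boundary: ½(f(10) + f(36)) = ½(2.30259 + 3.58352) = 2.94305.
Running total after boundary: 82.9239.
Order-1 term: 1/12 · (0.0277778 − 0.100000) = -0.00601852.

S_1 ≈ 82.9179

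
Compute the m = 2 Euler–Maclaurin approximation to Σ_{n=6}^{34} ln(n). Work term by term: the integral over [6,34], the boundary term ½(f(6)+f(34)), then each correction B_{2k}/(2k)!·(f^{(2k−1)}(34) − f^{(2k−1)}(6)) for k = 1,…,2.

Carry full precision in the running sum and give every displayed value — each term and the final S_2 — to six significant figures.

S_2 ≈ 83.7933

Integral: ∫_6^34 ln(x) dx = 81.1457.
Endpoint term: (f(6) + f(34))/2 = (1.79176 + 3.52636)/2 = 2.65906.
Running total after boundary: 83.8048.
Order-1 term: 1/12 · (0.0294118 − 0.166667) = -0.0114379.
After k=1: 83.7933.
Order-2 term: −1/720 · (5.08854e-05 − 0.00925926) = 1.27894e-05.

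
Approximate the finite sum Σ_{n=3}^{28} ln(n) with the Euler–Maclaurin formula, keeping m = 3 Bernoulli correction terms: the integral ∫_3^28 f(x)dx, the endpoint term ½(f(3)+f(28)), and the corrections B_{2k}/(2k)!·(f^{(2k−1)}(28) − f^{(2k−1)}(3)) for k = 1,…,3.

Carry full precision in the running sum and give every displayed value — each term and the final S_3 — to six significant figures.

S_3 ≈ 67.1966

∫_3^28 ln(x) dx evaluates to 65.0059.
Endpoint term: (f(3) + f(28))/2 = (1.09861 + 3.33220)/2 = 2.21541.
Integral + boundary = 67.2213.
Correction k=1: B_{2}/2! · (f^{(1)}(28) − f^{(1)}(3)) = 1/12 · (0.0357143 − 0.333333) = -0.0248016.
After k=1: 67.1965.
Correction k=2: B_{4}/4! · (f^{(3)}(28) − f^{(3)}(3)) = −1/720 · (9.11079e-05 − 0.0740741) = 0.000102754.
After k=2: 67.1966.
Correction k=3: B_{6}/6! · (f^{(5)}(28) − f^{(5)}(3)) = 1/30240 · (1.39451e-06 − 0.0987654) = -3.26601e-06.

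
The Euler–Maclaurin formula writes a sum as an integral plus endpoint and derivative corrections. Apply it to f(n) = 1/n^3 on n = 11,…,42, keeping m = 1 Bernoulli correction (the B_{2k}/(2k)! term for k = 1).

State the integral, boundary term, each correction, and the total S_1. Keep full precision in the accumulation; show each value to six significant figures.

Integral: ∫_11^42 1/x^3 dx = 0.00384878.
Boundary: ½(f(11) + f(42)) = ½(0.000751315 + 1.34975e-05) = 0.000382406.
Integral + boundary = 0.00423119.
Order-1 term: 1/12 · (-9.64104e-07 − (-0.000204904)) = 1.69950e-05.

S_1 ≈ 0.00424819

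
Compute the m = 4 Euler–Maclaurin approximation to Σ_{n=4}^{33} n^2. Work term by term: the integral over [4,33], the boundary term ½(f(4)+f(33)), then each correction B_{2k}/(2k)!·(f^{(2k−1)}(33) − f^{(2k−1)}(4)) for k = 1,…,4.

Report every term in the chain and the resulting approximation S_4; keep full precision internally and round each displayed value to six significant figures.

The integral term ∫_4^33 x^2 dx = 11957.7.
Endpoint term: (f(4) + f(33))/2 = (16.0000 + 1089.00)/2 = 552.500.
Running total after boundary: 12510.2.
Order-1 term: 1/12 · (66.0000 − 8.00000) = 4.83333.
After k=1: 12515.0.
Order-2 term: −1/720 · (0.00000 − 0.00000) = 0.00000.
After k=2: 12515.0.
Order-3 term: 1/30240 · (0.00000 − 0.00000) = 0.00000.
After k=3: 12515.0.
Order-4 term: −1/1209600 · (0.00000 − 0.00000) = 0.00000.

S_4 ≈ 12515.0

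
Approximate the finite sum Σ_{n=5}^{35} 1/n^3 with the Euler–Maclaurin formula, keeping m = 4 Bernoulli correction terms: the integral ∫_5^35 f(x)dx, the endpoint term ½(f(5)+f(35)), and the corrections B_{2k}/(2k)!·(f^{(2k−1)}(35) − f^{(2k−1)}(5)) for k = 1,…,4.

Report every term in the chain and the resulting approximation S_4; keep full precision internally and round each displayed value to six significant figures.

∫_5^35 1/x^3 dx evaluates to 0.0195918.
½[f(5) + f(35)] = ½[0.00800000 + 2.33236e-05] = 0.00401166.
Running total after boundary: 0.0236035.
Correction k=1: B_{2}/2! · (f^{(1)}(35) − f^{(1)}(5)) = 1/12 · (-1.99917e-06 − (-0.00480000)) = 0.000399833.
Partial sum through k=1: 0.0240033.
Correction k=2: B_{4}/4! · (f^{(3)}(35) − f^{(3)}(5)) = −1/720 · (-3.26395e-08 − (-0.00384000)) = -5.33329e-06.
Partial sum through k=2: 0.0239980.
Correction k=3: B_{6}/6! · (f^{(5)}(35) − f^{(5)}(5)) = 1/30240 · (-1.11907e-09 − (-0.00645120)) = 2.13333e-07.
Partial sum through k=3: 0.0239982.
Correction k=4: B_{8}/8! · (f^{(7)}(35) − f^{(7)}(5)) = −1/1209600 · (-6.57737e-11 − (-0.0185795)) = -1.53600e-08.

S_4 ≈ 0.0239982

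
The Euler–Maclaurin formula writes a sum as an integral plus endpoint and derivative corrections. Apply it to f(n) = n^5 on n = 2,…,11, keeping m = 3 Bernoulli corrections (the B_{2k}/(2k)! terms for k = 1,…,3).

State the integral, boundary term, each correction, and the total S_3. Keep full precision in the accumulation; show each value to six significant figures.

S_3 ≈ 381875

Integral: ∫_2^11 x^5 dx = 295250.
Boundary: ½(f(2) + f(11)) = ½(32.0000 + 161051) = 80541.5.
So far: 375791.
k=1: B_{2}/(2)! × [f^{(1)}(11) − f^{(1)}(2)] = 1/12 × (73205.0 − 80.0000) = 6093.75.
After k=1: 381885.
k=2: B_{4}/(4)! × [f^{(3)}(11) − f^{(3)}(2)] = −1/720 × (7260.00 − 240.000) = -9.75000.
After k=2: 381875.
k=3: B_{6}/(6)! × [f^{(5)}(11) − f^{(5)}(2)] = 1/30240 × (120.000 − 120.000) = 0.00000.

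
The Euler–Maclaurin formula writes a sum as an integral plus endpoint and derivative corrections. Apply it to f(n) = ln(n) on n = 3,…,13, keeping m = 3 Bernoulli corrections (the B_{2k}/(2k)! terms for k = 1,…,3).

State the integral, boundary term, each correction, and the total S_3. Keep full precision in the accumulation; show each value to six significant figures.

S_3 ≈ 21.8590

∫_3^13 ln(x) dx evaluates to 20.0485.
Boundary: ½(f(3) + f(13)) = ½(1.09861 + 2.56495) = 1.83178.
Integral + boundary = 21.8803.
Correction k=1: B_{2}/2! · (f^{(1)}(13) − f^{(1)}(3)) = 1/12 · (0.0769231 − 0.333333) = -0.0213675.
Running total after k=1: 21.8589.
Correction k=2: B_{4}/4! · (f^{(3)}(13) − f^{(3)}(3)) = −1/720 · (0.000910332 − 0.0740741) = 0.000101616.
Running total after k=2: 21.8590.
Correction k=3: B_{6}/6! · (f^{(5)}(13) − f^{(5)}(3)) = 1/30240 · (6.46390e-05 − 0.0987654) = -3.26392e-06.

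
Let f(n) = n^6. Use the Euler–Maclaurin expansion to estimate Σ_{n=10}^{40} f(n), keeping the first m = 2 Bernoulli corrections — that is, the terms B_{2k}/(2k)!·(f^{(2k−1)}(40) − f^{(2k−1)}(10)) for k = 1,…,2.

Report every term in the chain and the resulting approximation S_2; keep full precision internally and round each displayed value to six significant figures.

∫_10^40 x^6 dx evaluates to 2.34043e+10.
Boundary: ½(f(10) + f(40)) = ½(1.00000e+06 + 4.09600e+09) = 2.04850e+09.
So far: 2.54528e+10.
Order-1 term: 1/12 · (6.14400e+08 − 600000) = 5.11500e+07.
After k=1: 2.55039e+10.
Order-2 term: −1/720 · (7.68000e+06 − 120000) = -10500.0.

S_2 ≈ 2.55039e+10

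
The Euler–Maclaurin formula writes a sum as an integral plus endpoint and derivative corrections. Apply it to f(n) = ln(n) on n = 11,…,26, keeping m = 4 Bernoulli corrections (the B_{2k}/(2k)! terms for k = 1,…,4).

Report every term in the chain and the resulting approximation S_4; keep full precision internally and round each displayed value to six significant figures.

The integral term ∫_11^26 ln(x) dx = 43.3337.
½[f(11) + f(26)] = ½[2.39790 + 3.25810] = 2.82800.
So far: 46.1617.
Correction k=1: B_{2}/2! · (f^{(1)}(26) − f^{(1)}(11)) = 1/12 · (0.0384615 − 0.0909091) = -0.00437063.
Running total after k=1: 46.1573.
Correction k=2: B_{4}/4! · (f^{(3)}(26) − f^{(3)}(11)) = −1/720 · (0.000113792 − 0.00150263) = 1.92894e-06.
Running total after k=2: 46.1573.
Correction k=3: B_{6}/6! · (f^{(5)}(26) − f^{(5)}(11)) = 1/30240 · (2.01997e-06 − 0.000149021) = -4.86115e-09.
Running total after k=3: 46.1573.
Correction k=4: B_{8}/8! · (f^{(7)}(26) − f^{(7)}(11)) = −1/1209600 · (8.96436e-08 − 3.69474e-05) = 3.04710e-11.

S_4 ≈ 46.1573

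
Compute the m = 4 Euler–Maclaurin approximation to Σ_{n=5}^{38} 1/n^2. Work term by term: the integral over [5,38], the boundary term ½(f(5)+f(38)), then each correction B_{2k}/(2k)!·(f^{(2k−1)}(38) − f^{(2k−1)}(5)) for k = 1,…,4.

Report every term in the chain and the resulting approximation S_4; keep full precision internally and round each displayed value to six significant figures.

S_4 ≈ 0.195350

∫_5^38 1/x^2 dx evaluates to 0.173684.
Boundary: ½(f(5) + f(38)) = ½(0.0400000 + 0.000692521) = 0.0203463.
Running total after boundary: 0.194030.
Order-1 term: 1/12 · (-3.64485e-05 − (-0.0160000)) = 0.00133030.
Partial sum through k=1: 0.195361.
Order-2 term: −1/720 · (-3.02896e-07 − (-0.00768000)) = -1.06662e-05.
Partial sum through k=2: 0.195350.
Order-3 term: 1/30240 · (-6.29285e-09 − (-0.00921600)) = 3.04762e-07.
Partial sum through k=3: 0.195350.
Order-4 term: −1/1209600 · (-2.44044e-10 − (-0.0206438)) = -1.70667e-08.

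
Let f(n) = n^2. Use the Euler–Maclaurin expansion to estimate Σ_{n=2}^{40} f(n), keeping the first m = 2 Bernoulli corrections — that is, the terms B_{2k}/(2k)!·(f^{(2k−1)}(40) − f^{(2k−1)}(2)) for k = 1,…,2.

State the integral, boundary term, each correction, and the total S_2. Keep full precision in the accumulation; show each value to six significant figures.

Integral: ∫_2^40 x^2 dx = 21330.7.
Endpoint term: (f(2) + f(40))/2 = (4.00000 + 1600.00)/2 = 802.000.
Integral + boundary = 22132.7.
Order-1 term: 1/12 · (80.0000 − 4.00000) = 6.33333.
Partial sum through k=1: 22139.0.
Order-2 term: −1/720 · (0.00000 − 0.00000) = 0.00000.

S_2 ≈ 22139.0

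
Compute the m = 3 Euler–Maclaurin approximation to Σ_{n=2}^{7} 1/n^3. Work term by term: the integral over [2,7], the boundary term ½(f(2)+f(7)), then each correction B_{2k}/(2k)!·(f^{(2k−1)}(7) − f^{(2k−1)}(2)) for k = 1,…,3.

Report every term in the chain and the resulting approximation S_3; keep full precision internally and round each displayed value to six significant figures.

Integral: ∫_2^7 1/x^3 dx = 0.114796.
½[f(2) + f(7)] = ½[0.125000 + 0.00291545] = 0.0639577.
Integral + boundary = 0.178754.
k=1: B_{2}/(2)! × [f^{(1)}(7) − f^{(1)}(2)] = 1/12 × (-0.00124948 − (-0.187500)) = 0.0155209.
After k=1: 0.194275.
k=2: B_{4}/(4)! × [f^{(3)}(7) − f^{(3)}(2)] = −1/720 × (-0.000509992 − (-0.937500)) = -0.00130138.
After k=2: 0.192973.
k=3: B_{6}/(6)! × [f^{(5)}(7) − f^{(5)}(2)] = 1/30240 × (-0.000437136 − (-9.84375)) = 0.000325506.

S_3 ≈ 0.193299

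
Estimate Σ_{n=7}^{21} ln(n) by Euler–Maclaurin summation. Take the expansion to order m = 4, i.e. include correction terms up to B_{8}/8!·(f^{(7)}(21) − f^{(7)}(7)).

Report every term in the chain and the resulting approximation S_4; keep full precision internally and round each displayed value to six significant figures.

The integral term ∫_7^21 ln(x) dx = 36.3136.
Endpoint term: (f(7) + f(21))/2 = (1.94591 + 3.04452)/2 = 2.49522.
Integral + boundary = 38.8088.
Correction k=1: B_{2}/2! · (f^{(1)}(21) − f^{(1)}(7)) = 1/12 · (0.0476190 − 0.142857) = -0.00793651.
Running total after k=1: 38.8009.
Correction k=2: B_{4}/4! · (f^{(3)}(21) − f^{(3)}(7)) = −1/720 · (0.000215959 − 0.00583090) = 7.79853e-06.
Running total after k=2: 38.8009.
Correction k=3: B_{6}/6! · (f^{(5)}(21) − f^{(5)}(7)) = 1/30240 · (5.87645e-06 − 0.00142798) = -4.70271e-08.
Running total after k=3: 38.8009.
Correction k=4: B_{8}/8! · (f^{(7)}(21) − f^{(7)}(7)) = −1/1209600 · (3.99758e-07 − 0.000874271) = 7.22447e-10.

S_4 ≈ 38.8009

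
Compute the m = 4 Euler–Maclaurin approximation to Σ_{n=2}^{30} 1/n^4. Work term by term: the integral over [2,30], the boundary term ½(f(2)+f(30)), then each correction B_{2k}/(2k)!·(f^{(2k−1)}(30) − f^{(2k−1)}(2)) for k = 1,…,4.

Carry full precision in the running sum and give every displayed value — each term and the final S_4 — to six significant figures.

∫_2^30 1/x^4 dx evaluates to 0.0416543.
Endpoint term: (f(2) + f(30))/2 = (0.0625000 + 1.23457e-06)/2 = 0.0312506.
Integral + boundary = 0.0729049.
Correction k=1: B_{2}/2! · (f^{(1)}(30) − f^{(1)}(2)) = 1/12 · (-1.64609e-07 − (-0.125000)) = 0.0104167.
Running total after k=1: 0.0833216.
Correction k=2: B_{4}/4! · (f^{(3)}(30) − f^{(3)}(2)) = −1/720 · (-5.48697e-09 − (-0.937500)) = -0.00130208.
Running total after k=2: 0.0820195.
Correction k=3: B_{6}/6! · (f^{(5)}(30) − f^{(5)}(2)) = 1/30240 · (-3.41411e-10 − (-13.1250)) = 0.000434028.
Running total after k=3: 0.0824535.
Correction k=4: B_{8}/8! · (f^{(7)}(30) − f^{(7)}(2)) = −1/1209600 · (-3.41411e-11 − (-295.312)) = -0.000244141.

S_4 ≈ 0.0822094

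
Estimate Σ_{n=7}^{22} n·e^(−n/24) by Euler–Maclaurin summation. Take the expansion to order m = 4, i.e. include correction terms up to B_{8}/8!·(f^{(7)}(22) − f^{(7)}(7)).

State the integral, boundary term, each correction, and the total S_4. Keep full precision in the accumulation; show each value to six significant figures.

Integral: ∫_7^22 x·e^(−x/24) dx = 114.347.
Endpoint term: (f(7) + f(22))/2 = (5.22912 + 8.79669)/2 = 7.01291.
Integral + boundary = 121.360.
k=1: B_{2}/(2)! × [f^{(1)}(22) − f^{(1)}(7)] = 1/12 × (0.0333208 − 0.529137) = -0.0413180.
Partial sum through k=1: 121.319.
k=2: B_{4}/(4)! × [f^{(3)}(22) − f^{(3)}(7)] = −1/720 × (0.00144622 − 0.00351245) = 2.86977e-06.
Partial sum through k=2: 121.319.
k=3: B_{6}/(6)! × [f^{(5)}(22) − f^{(5)}(7)] = 1/30240 × (4.92115e-06 − 1.06012e-05) = -1.87831e-10.
Partial sum through k=3: 121.319.
k=4: B_{8}/(8)! × [f^{(7)}(22) − f^{(7)}(7)] = −1/1209600 × (1.27283e-08 − 2.62227e-08) = 1.11561e-14.

S_4 ≈ 121.319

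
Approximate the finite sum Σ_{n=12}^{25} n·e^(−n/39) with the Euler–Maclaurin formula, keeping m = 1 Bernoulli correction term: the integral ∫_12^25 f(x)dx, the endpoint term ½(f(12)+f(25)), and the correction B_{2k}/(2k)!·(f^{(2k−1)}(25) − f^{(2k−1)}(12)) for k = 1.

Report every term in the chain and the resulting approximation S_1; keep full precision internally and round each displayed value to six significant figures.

S_1 ≈ 158.392

Integral: ∫_12^25 x·e^(−x/39) dx = 147.424.
Endpoint term: (f(12) + f(25))/2 = (8.82170 + 13.1688)/2 = 10.9952.
Integral + boundary = 158.419.
Correction k=1: B_{2}/2! · (f^{(1)}(25) − f^{(1)}(12)) = 1/12 · (0.189090 − 0.508944) = -0.0266545.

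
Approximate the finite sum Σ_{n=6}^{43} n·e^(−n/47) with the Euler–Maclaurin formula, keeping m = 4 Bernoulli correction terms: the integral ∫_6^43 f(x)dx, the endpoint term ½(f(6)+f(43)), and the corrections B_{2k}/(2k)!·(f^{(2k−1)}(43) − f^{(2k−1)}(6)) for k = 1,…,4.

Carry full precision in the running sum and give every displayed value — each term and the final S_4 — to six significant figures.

Integral: ∫_6^43 x·e^(−x/47) dx = 498.095.
Endpoint term: (f(6) + f(43))/2 = (5.28092 + 17.2240)/2 = 11.2525.
Running total after boundary: 509.348.
Order-1 term: 1/12 · (0.0340901 − 0.767793) = -0.0611419.
After k=1: 509.287.
Order-2 term: −1/720 · (0.000378094 − 0.00114445) = 1.06439e-06.
After k=2: 509.287.
Order-3 term: 1/30240 · (3.35335e-07 − 8.78829e-07) = -1.79727e-11.
After k=3: 509.287.
Order-4 term: −1/1209600 · (2.26125e-10 − 5.61146e-10) = 2.76969e-16.

S_4 ≈ 509.287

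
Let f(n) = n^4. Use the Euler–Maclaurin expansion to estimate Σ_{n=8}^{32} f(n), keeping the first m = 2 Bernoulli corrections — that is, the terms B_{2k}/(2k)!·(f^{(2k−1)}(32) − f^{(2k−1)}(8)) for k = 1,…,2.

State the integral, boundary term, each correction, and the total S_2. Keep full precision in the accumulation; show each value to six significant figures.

Integral: ∫_8^32 x^4 dx = 6.70433e+06.
Endpoint term: (f(8) + f(32))/2 = (4096.00 + 1.04858e+06)/2 = 526336.
So far: 7.23067e+06.
Correction k=1: B_{2}/2! · (f^{(1)}(32) − f^{(1)}(8)) = 1/12 · (131072 − 2048.00) = 10752.0.
Running total after k=1: 7.24142e+06.
Correction k=2: B_{4}/4! · (f^{(3)}(32) − f^{(3)}(8)) = −1/720 · (768.000 − 192.000) = -0.800000.

S_2 ≈ 7.24142e+06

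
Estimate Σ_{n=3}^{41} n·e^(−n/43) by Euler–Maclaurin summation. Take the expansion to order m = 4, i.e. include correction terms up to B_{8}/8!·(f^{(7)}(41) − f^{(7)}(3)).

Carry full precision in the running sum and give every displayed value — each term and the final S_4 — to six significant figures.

The integral term ∫_3^41 x·e^(−x/43) dx = 452.660.
Boundary: ½(f(3) + f(41)) = ½(2.79783 + 15.8012) = 9.29950.
Running total after boundary: 461.959.
Order-1 term: 1/12 · (0.0179253 − 0.867545) = -0.0708016.
Partial sum through k=1: 461.888.
Order-2 term: −1/720 · (0.000426562 − 0.00147797) = 1.46029e-06.
Partial sum through k=2: 461.888.
Order-3 term: 1/30240 · (4.56155e-07 − 1.34491e-06) = -2.93901e-11.
Partial sum through k=3: 461.888.
Order-4 term: −1/1209600 · (3.68637e-10 − 1.02244e-09) = 5.40511e-16.

S_4 ≈ 461.888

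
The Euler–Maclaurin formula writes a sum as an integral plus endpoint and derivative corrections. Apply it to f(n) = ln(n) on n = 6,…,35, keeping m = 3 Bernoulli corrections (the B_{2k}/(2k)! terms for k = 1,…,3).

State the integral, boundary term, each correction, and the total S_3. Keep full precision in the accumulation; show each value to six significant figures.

S_3 ≈ 87.3487

∫_6^35 ln(x) dx evaluates to 84.6866.
Endpoint term: (f(6) + f(35))/2 = (1.79176 + 3.55535)/2 = 2.67355.
So far: 87.3602.
Correction k=1: B_{2}/2! · (f^{(1)}(35) − f^{(1)}(6)) = 1/12 · (0.0285714 − 0.166667) = -0.0115079.
After k=1: 87.3487.
Correction k=2: B_{4}/4! · (f^{(3)}(35) − f^{(3)}(6)) = −1/720 · (4.66472e-05 − 0.00925926) = 1.27953e-05.
After k=2: 87.3487.
Correction k=3: B_{6}/6! · (f^{(5)}(35) − f^{(5)}(6)) = 1/30240 · (4.56952e-07 − 0.00308642) = -1.02049e-07.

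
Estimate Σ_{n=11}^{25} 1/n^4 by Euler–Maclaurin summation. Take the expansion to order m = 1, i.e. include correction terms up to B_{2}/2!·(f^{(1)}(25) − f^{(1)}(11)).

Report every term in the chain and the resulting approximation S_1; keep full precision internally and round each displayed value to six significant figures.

∫_11^25 1/x^4 dx evaluates to 0.000229105.
½[f(11) + f(25)] = ½[6.83013e-05 + 2.56000e-06] = 3.54307e-05.
Integral + boundary = 0.000264536.
Correction k=1: B_{2}/2! · (f^{(1)}(25) − f^{(1)}(11)) = 1/12 · (-4.09600e-07 − (-2.48369e-05)) = 2.03560e-06.

S_1 ≈ 0.000266571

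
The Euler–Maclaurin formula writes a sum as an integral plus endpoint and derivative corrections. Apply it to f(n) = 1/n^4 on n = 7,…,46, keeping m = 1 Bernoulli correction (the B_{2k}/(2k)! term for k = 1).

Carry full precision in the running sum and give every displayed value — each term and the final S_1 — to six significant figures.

S_1 ≈ 0.00119658

∫_7^46 1/x^4 dx evaluates to 0.000968393.
Endpoint term: (f(7) + f(46))/2 = (0.000416493 + 2.23341e-07)/2 = 0.000208358.
Integral + boundary = 0.00117675.
Correction k=1: B_{2}/2! · (f^{(1)}(46) − f^{(1)}(7)) = 1/12 · (-1.94210e-08 − (-0.000237996)) = 1.98314e-05.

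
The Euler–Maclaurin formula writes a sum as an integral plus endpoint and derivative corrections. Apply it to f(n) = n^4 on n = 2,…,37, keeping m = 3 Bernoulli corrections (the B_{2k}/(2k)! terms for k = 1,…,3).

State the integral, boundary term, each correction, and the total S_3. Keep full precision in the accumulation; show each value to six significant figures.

S_3 ≈ 1.48228e+07

The integral term ∫_2^37 x^4 dx = 1.38688e+07.
Endpoint term: (f(2) + f(37))/2 = (16.0000 + 1.87416e+06)/2 = 937088.
Running total after boundary: 1.48059e+07.
k=1: B_{2}/(2)! × [f^{(1)}(37) − f^{(1)}(2)] = 1/12 × (202612 − 32.0000) = 16881.7.
Running total after k=1: 1.48228e+07.
k=2: B_{4}/(4)! × [f^{(3)}(37) − f^{(3)}(2)] = −1/720 × (888.000 − 48.0000) = -1.16667.
Running total after k=2: 1.48228e+07.
k=3: B_{6}/(6)! × [f^{(5)}(37) − f^{(5)}(2)] = 1/30240 × (0.00000 − 0.00000) = 0.00000.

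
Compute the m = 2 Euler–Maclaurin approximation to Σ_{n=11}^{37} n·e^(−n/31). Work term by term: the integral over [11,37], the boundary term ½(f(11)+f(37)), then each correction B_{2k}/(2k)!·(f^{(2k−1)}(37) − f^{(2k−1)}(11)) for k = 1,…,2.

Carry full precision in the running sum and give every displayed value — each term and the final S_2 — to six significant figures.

Integral: ∫_11^37 x·e^(−x/31) dx = 274.048.
Boundary: ½(f(11) + f(37)) = ½(7.71415 + 11.2163) = 9.46523.
So far: 283.513.
Correction k=1: B_{2}/2! · (f^{(1)}(37) − f^{(1)}(11)) = 1/12 · (-0.0586730 − 0.452443) = -0.0425930.
Running total after k=1: 283.471.
Correction k=2: B_{4}/4! · (f^{(3)}(37) − f^{(3)}(11)) = −1/720 · (0.000569838 − 0.00193030) = 1.88953e-06.

S_2 ≈ 283.471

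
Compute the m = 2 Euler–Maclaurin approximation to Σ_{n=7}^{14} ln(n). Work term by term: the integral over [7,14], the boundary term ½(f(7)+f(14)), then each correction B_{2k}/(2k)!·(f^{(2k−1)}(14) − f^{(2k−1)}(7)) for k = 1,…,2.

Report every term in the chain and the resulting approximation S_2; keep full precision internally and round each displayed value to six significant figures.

∫_7^14 ln(x) dx evaluates to 16.3254.
½[f(7) + f(14)] = ½[1.94591 + 2.63906] = 2.29248.
Integral + boundary = 18.6179.
k=1: B_{2}/(2)! × [f^{(1)}(14) − f^{(1)}(7)] = 1/12 × (0.0714286 − 0.142857) = -0.00595238.
After k=1: 18.6120.
k=2: B_{4}/(4)! × [f^{(3)}(14) − f^{(3)}(7)] = −1/720 × (0.000728863 − 0.00583090) = 7.08617e-06.

S_2 ≈ 18.6120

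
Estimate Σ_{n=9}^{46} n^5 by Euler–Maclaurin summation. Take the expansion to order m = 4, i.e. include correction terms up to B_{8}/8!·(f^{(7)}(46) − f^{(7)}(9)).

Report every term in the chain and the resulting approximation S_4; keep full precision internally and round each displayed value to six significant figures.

Integral: ∫_9^46 x^5 dx = 1.57896e+09.
½[f(9) + f(46)] = ½[59049.0 + 2.05963e+08] = 1.03011e+08.
So far: 1.68197e+09.
k=1: B_{2}/(2)! × [f^{(1)}(46) − f^{(1)}(9)] = 1/12 × (2.23873e+07 − 32805.0) = 1.86287e+06.
Partial sum through k=1: 1.68383e+09.
k=2: B_{4}/(4)! × [f^{(3)}(46) − f^{(3)}(9)] = −1/720 × (126960 − 4860.00) = -169.583.
Partial sum through k=2: 1.68383e+09.
k=3: B_{6}/(6)! × [f^{(5)}(46) − f^{(5)}(9)] = 1/30240 × (120.000 − 120.000) = 0.00000.
Partial sum through k=3: 1.68383e+09.
k=4: B_{8}/(8)! × [f^{(7)}(46) − f^{(7)}(9)] = −1/1209600 × (0.00000 − 0.00000) = 0.00000.

S_4 ≈ 1.68383e+09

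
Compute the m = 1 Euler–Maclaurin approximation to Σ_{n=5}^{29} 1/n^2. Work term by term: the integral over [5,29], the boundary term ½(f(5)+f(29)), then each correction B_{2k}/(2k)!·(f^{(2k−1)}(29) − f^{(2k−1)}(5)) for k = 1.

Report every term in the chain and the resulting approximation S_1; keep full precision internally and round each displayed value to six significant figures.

S_1 ≈ 0.187438

The integral term ∫_5^29 1/x^2 dx = 0.165517.
Boundary: ½(f(5) + f(29)) = ½(0.0400000 + 0.00118906) = 0.0205945.
Integral + boundary = 0.186112.
Order-1 term: 1/12 · (-8.20042e-05 − (-0.0160000)) = 0.00132650.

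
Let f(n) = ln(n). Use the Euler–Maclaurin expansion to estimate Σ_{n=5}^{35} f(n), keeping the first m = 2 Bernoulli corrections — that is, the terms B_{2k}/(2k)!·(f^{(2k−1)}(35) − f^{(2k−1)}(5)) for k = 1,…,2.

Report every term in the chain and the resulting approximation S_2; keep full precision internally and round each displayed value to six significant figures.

S_2 ≈ 88.9581

Integral: ∫_5^35 ln(x) dx = 86.3900.
½[f(5) + f(35)] = ½[1.60944 + 3.55535] = 2.58239.
Running total after boundary: 88.9724.
Correction k=1: B_{2}/2! · (f^{(1)}(35) − f^{(1)}(5)) = 1/12 · (0.0285714 − 0.200000) = -0.0142857.
After k=1: 88.9581.
Correction k=2: B_{4}/4! · (f^{(3)}(35) − f^{(3)}(5)) = −1/720 · (4.66472e-05 − 0.0160000) = 2.21574e-05.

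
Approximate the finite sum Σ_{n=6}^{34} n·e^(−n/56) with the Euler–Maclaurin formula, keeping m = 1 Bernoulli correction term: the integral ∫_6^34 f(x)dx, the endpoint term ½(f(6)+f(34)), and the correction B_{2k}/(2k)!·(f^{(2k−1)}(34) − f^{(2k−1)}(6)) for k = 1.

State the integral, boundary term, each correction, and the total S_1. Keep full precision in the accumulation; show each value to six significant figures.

S_1 ≈ 384.821

∫_6^34 x·e^(−x/56) dx evaluates to 372.912.
Boundary: ½(f(6) + f(34)) = ½(5.39038 + 18.5268) = 11.9586.
Running total after boundary: 384.870.
k=1: B_{2}/(2)! × [f^{(1)}(34) − f^{(1)}(6)] = 1/12 × (0.214070 − 0.802140) = -0.0490059.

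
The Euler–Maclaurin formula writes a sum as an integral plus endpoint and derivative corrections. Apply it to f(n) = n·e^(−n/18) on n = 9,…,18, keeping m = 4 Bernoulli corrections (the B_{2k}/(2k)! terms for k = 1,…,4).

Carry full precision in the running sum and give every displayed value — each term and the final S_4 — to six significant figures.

Integral: ∫_9^18 x·e^(−x/18) dx = 56.3880.
Endpoint term: (f(9) + f(18))/2 = (5.45878 + 6.62183)/2 = 6.04030.
Integral + boundary = 62.4283.
Order-1 term: 1/12 · (0.00000 − 0.303265) = -0.0252721.
Partial sum through k=1: 62.4031.
Order-2 term: −1/720 · (0.00227086 − 0.00468002) = 3.34606e-06.
Partial sum through k=2: 62.4031.
Order-3 term: 1/30240 · (1.40177e-05 − 2.60001e-05) = -3.96245e-10.
Partial sum through k=3: 62.4031.
Order-4 term: −1/1209600 · (6.48966e-08 − 1.15913e-07) = 4.21760e-14.

S_4 ≈ 62.4031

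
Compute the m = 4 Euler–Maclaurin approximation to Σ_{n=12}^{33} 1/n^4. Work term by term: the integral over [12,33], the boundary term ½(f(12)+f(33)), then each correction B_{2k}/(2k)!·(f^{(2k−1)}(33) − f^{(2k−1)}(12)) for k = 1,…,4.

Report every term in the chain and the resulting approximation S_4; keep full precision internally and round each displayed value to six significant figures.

∫_12^33 1/x^4 dx evaluates to 0.000183626.
Endpoint term: (f(12) + f(33))/2 = (4.82253e-05 + 8.43226e-07)/2 = 2.45343e-05.
Running total after boundary: 0.000208160.
Order-1 term: 1/12 · (-1.02209e-07 − (-1.60751e-05)) = 1.33107e-06.
Running total after k=1: 0.000209491.
Order-2 term: −1/720 · (-2.81568e-09 − (-3.34898e-06)) = -4.64745e-09.
Running total after k=2: 0.000209486.
Order-3 term: 1/30240 · (-1.44792e-10 − (-1.30238e-06)) = 4.30634e-11.
Running total after k=3: 0.000209486.
Order-4 term: −1/1209600 · (-1.19663e-11 − (-8.13988e-07)) = -6.72930e-13.

S_4 ≈ 0.000209486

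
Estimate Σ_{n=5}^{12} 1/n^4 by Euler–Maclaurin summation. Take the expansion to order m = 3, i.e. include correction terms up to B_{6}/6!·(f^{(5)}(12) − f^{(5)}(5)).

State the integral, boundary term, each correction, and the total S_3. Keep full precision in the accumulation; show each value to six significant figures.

Integral: ∫_5^12 1/x^4 dx = 0.00247377.
Boundary: ½(f(5) + f(12)) = ½(0.00160000 + 4.82253e-05) = 0.000824113.
Running total after boundary: 0.00329788.
k=1: B_{2}/(2)! × [f^{(1)}(12) − f^{(1)}(5)] = 1/12 × (-1.60751e-05 − (-0.00128000)) = 0.000105327.
Running total after k=1: 0.00340321.
k=2: B_{4}/(4)! × [f^{(3)}(12) − f^{(3)}(5)] = −1/720 × (-3.34898e-06 − (-0.00153600)) = -2.12868e-06.
Running total after k=2: 0.00340108.
k=3: B_{6}/(6)! × [f^{(5)}(12) − f^{(5)}(5)] = 1/30240 × (-1.30238e-06 − (-0.00344064)) = 1.13735e-07.

S_3 ≈ 0.00340119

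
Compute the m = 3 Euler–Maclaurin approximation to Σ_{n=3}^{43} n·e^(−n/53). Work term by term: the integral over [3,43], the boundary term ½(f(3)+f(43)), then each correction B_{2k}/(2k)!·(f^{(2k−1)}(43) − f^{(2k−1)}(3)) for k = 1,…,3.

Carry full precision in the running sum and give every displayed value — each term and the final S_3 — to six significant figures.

∫_3^43 x·e^(−x/53) dx evaluates to 544.216.
Endpoint term: (f(3) + f(43))/2 = (2.83491 + 19.1036)/2 = 10.9693.
Running total after boundary: 555.185.
Order-1 term: 1/12 · (0.0838247 − 0.891480) = -0.0673046.
Partial sum through k=1: 555.118.
Order-2 term: −1/720 · (0.000346161 − 0.000990180) = 8.94471e-07.
Partial sum through k=2: 555.118.
Order-3 term: 1/30240 · (2.35842e-07 − 5.92024e-07) = -1.17785e-11.

S_3 ≈ 555.118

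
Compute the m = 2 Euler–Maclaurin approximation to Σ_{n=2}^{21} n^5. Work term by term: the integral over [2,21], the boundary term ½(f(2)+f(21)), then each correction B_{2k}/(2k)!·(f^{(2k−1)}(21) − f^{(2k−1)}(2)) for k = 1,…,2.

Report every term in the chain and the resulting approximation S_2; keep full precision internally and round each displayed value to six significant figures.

Integral: ∫_2^21 x^5 dx = 1.42943e+07.
Endpoint term: (f(2) + f(21))/2 = (32.0000 + 4.08410e+06)/2 = 2.04207e+06.
So far: 1.63364e+07.
k=1: B_{2}/(2)! × [f^{(1)}(21) − f^{(1)}(2)] = 1/12 × (972405 − 80.0000) = 81027.1.
Running total after k=1: 1.64174e+07.
k=2: B_{4}/(4)! × [f^{(3)}(21) − f^{(3)}(2)] = −1/720 × (26460.0 − 240.000) = -36.4167.

S_2 ≈ 1.64174e+07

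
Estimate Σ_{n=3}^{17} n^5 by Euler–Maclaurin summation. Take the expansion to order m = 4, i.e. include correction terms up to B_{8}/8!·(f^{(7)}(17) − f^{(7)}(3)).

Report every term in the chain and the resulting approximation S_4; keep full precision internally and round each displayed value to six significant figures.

Integral: ∫_3^17 x^5 dx = 4.02281e+06.
Boundary: ½(f(3) + f(17)) = ½(243.000 + 1.41986e+06) = 710050.
So far: 4.73286e+06.
Correction k=1: B_{2}/2! · (f^{(1)}(17) − f^{(1)}(3)) = 1/12 · (417605 − 405.000) = 34766.7.
After k=1: 4.76762e+06.
Correction k=2: B_{4}/4! · (f^{(3)}(17) − f^{(3)}(3)) = −1/720 · (17340.0 − 540.000) = -23.3333.
After k=2: 4.76760e+06.
Correction k=3: B_{6}/6! · (f^{(5)}(17) − f^{(5)}(3)) = 1/30240 · (120.000 − 120.000) = 0.00000.
After k=3: 4.76760e+06.
Correction k=4: B_{8}/8! · (f^{(7)}(17) − f^{(7)}(3)) = −1/1209600 · (0.00000 − 0.00000) = 0.00000.

S_4 ≈ 4.76760e+06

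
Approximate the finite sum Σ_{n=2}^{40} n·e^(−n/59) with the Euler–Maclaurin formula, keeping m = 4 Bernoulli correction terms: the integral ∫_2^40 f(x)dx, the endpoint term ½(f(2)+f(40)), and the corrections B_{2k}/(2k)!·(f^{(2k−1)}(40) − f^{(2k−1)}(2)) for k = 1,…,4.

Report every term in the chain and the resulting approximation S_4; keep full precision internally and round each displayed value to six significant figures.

S_4 ≈ 524.925

∫_2^40 x·e^(−x/59) dx evaluates to 513.870.
Boundary: ½(f(2) + f(40)) = ½(1.93334 + 20.3059) = 11.1196.
Running total after boundary: 524.990.
Correction k=1: B_{2}/2! · (f^{(1)}(40) − f^{(1)}(2)) = 1/12 · (0.163480 − 0.933901) = -0.0642018.
Partial sum through k=1: 524.925.
Correction k=2: B_{4}/4! · (f^{(3)}(40) − f^{(3)}(2)) = −1/720 · (0.000338632 − 0.000823683) = 6.73683e-07.
Partial sum through k=2: 524.925.
Correction k=3: B_{6}/6! · (f^{(5)}(40) − f^{(5)}(2)) = 1/30240 · (1.81069e-07 − 3.96174e-07) = -7.11327e-12.
Partial sum through k=3: 524.925.
Correction k=4: B_{8}/8! · (f^{(7)}(40) − f^{(7)}(2)) = −1/1209600 · (7.60865e-11 − 1.59645e-10) = 6.90796e-17.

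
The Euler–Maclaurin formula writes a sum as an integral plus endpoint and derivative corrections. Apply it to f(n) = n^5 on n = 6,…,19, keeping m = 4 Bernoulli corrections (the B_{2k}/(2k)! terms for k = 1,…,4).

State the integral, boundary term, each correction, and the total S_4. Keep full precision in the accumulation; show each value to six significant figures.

Integral: ∫_6^19 x^5 dx = 7.83320e+06.
Endpoint term: (f(6) + f(19))/2 = (7776.00 + 2.47610e+06)/2 = 1.24194e+06.
Running total after boundary: 9.07514e+06.
k=1: B_{2}/(2)! × [f^{(1)}(19) − f^{(1)}(6)] = 1/12 × (651605 − 6480.00) = 53760.4.
After k=1: 9.12890e+06.
k=2: B_{4}/(4)! × [f^{(3)}(19) − f^{(3)}(6)] = −1/720 × (21660.0 − 2160.00) = -27.0833.
After k=2: 9.12888e+06.
k=3: B_{6}/(6)! × [f^{(5)}(19) − f^{(5)}(6)] = 1/30240 × (120.000 − 120.000) = 0.00000.
After k=3: 9.12888e+06.
k=4: B_{8}/(8)! × [f^{(7)}(19) − f^{(7)}(6)] = −1/1209600 × (0.00000 − 0.00000) = 0.00000.

S_4 ≈ 9.12888e+06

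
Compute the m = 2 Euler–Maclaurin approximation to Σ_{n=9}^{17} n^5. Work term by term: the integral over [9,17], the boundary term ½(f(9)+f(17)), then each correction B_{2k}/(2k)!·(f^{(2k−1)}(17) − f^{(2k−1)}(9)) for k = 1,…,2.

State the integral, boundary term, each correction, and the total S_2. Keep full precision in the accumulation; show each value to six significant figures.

S_2 ≈ 4.70586e+06

The integral term ∫_9^17 x^5 dx = 3.93435e+06.
Endpoint term: (f(9) + f(17))/2 = (59049.0 + 1.41986e+06)/2 = 739453.
So far: 4.67381e+06.
k=1: B_{2}/(2)! × [f^{(1)}(17) − f^{(1)}(9)] = 1/12 × (417605 − 32805.0) = 32066.7.
After k=1: 4.70587e+06.
k=2: B_{4}/(4)! × [f^{(3)}(17) − f^{(3)}(9)] = −1/720 × (17340.0 − 4860.00) = -17.3333.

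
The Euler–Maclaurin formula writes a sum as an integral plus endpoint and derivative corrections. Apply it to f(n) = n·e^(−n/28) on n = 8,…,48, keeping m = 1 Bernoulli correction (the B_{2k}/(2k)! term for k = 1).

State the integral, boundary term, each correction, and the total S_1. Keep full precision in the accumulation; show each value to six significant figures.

S_1 ≈ 381.525

Integral: ∫_8^48 x·e^(−x/28) dx = 374.253.
Boundary: ½(f(8) + f(48)) = ½(6.01182 + 8.64443) = 7.32812.
So far: 381.581.
Correction k=1: B_{2}/2! · (f^{(1)}(48) − f^{(1)}(8)) = 1/12 · (-0.128637 − 0.536769) = -0.0554506.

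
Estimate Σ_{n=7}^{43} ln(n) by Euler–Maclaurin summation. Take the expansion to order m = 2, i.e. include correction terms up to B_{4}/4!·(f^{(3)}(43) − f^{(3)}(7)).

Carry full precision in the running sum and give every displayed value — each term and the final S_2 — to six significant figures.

∫_7^43 ln(x) dx evaluates to 112.110.
½[f(7) + f(43)] = ½[1.94591 + 3.76120] = 2.85356.
Integral + boundary = 114.964.
Correction k=1: B_{2}/2! · (f^{(1)}(43) − f^{(1)}(7)) = 1/12 · (0.0232558 − 0.142857) = -0.00996678.
Running total after k=1: 114.954.
Correction k=2: B_{4}/4! · (f^{(3)}(43) − f^{(3)}(7)) = −1/720 · (2.51550e-05 − 0.00583090) = 8.06354e-06.

S_2 ≈ 114.954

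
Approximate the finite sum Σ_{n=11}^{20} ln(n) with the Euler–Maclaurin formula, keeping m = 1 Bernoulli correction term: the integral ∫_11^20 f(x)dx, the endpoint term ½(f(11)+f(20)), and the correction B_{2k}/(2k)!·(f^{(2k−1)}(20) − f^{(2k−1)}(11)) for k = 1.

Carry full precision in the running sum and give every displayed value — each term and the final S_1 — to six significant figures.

Integral: ∫_11^20 ln(x) dx = 24.5378.
Endpoint term: (f(11) + f(20))/2 = (2.39790 + 2.99573)/2 = 2.69681.
Running total after boundary: 27.2346.
k=1: B_{2}/(2)! × [f^{(1)}(20) − f^{(1)}(11)] = 1/12 × (0.0500000 − 0.0909091) = -0.00340909.

S_1 ≈ 27.2312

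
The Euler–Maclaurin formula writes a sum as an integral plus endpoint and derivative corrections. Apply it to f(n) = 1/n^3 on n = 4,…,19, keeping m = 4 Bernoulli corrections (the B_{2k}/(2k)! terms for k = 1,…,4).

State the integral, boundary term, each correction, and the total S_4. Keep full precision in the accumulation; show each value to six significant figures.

S_4 ≈ 0.0387058

∫_4^19 1/x^3 dx evaluates to 0.0298650.
½[f(4) + f(19)] = ½[0.0156250 + 0.000145794] = 0.00788540.
Integral + boundary = 0.0377504.
Correction k=1: B_{2}/2! · (f^{(1)}(19) − f^{(1)}(4)) = 1/12 · (-2.30201e-05 − (-0.0117188)) = 0.000974644.
After k=1: 0.0387250.
Correction k=2: B_{4}/4! · (f^{(3)}(19) − f^{(3)}(4)) = −1/720 · (-1.27535e-06 − (-0.0146484)) = -2.03433e-05.
After k=2: 0.0387047.
Correction k=3: B_{6}/6! · (f^{(5)}(19) − f^{(5)}(4)) = 1/30240 · (-1.48379e-07 − (-0.0384521)) = 1.27156e-06.
After k=3: 0.0387059.
Correction k=4: B_{8}/8! · (f^{(7)}(19) − f^{(7)}(4)) = −1/1209600 · (-2.95935e-08 − (-0.173035)) = -1.43051e-07.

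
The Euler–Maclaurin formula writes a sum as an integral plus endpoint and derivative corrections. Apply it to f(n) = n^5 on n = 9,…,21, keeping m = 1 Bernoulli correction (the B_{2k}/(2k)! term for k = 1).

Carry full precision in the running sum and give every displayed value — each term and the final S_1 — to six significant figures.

S_1 ≈ 1.63557e+07

The integral term ∫_9^21 x^5 dx = 1.42058e+07.
Boundary: ½(f(9) + f(21)) = ½(59049.0 + 4.08410e+06) = 2.07158e+06.
Running total after boundary: 1.62774e+07.
Order-1 term: 1/12 · (972405 − 32805.0) = 78300.0.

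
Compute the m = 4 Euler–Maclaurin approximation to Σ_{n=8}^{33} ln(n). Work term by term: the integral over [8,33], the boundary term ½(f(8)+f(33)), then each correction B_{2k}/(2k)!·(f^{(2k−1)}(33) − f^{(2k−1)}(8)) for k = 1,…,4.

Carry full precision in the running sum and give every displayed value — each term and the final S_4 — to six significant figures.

Integral: ∫_8^33 ln(x) dx = 73.7492.
Boundary: ½(f(8) + f(33)) = ½(2.07944 + 3.49651) = 2.78797.
Running total after boundary: 76.5372.
k=1: B_{2}/(2)! × [f^{(1)}(33) − f^{(1)}(8)] = 1/12 × (0.0303030 − 0.125000) = -0.00789141.
Partial sum through k=1: 76.5293.
k=2: B_{4}/(4)! × [f^{(3)}(33) − f^{(3)}(8)] = −1/720 × (5.56529e-05 − 0.00390625) = 5.34805e-06.
Partial sum through k=2: 76.5293.
k=3: B_{6}/(6)! × [f^{(5)}(33) − f^{(5)}(8)] = 1/30240 × (6.13256e-07 − 0.000732422) = -2.42000e-08.
Partial sum through k=3: 76.5293.
k=4: B_{8}/(8)! × [f^{(7)}(33) − f^{(7)}(8)] = −1/1209600 × (1.68941e-08 − 0.000343323) = 2.83818e-10.

S_4 ≈ 76.5293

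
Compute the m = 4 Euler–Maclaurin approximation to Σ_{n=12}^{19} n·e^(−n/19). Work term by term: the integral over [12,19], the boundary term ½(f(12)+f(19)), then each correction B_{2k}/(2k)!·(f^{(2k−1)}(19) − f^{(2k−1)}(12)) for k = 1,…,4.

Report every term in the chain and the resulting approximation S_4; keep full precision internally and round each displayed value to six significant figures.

S_4 ≈ 54.2617

Integral: ∫_12^19 x·e^(−x/19) dx = 47.5927.
½[f(12) + f(19)] = ½[6.38102 + 6.98971] = 6.68536.
Running total after boundary: 54.2781.
Order-1 term: 1/12 · (0.00000 − 0.195908) = -0.0163257.
After k=1: 54.2617.
Order-2 term: −1/720 · (0.00203811 − 0.00348867) = 2.01467e-06.
After k=2: 54.2617.
Order-3 term: 1/30240 · (1.12915e-05 − 1.78246e-05) = -2.16041e-10.
After k=3: 54.2617.
Order-4 term: −1/1209600 · (4.69175e-08 − 7.19812e-08) = 2.07206e-14.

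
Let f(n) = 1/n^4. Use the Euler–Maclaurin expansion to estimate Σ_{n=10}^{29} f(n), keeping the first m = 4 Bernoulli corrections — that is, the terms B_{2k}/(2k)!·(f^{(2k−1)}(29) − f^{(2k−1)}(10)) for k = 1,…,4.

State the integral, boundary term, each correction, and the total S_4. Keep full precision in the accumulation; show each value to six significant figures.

S_4 ≈ 0.000373674

The integral term ∫_10^29 1/x^4 dx = 0.000319666.
Endpoint term: (f(10) + f(29))/2 = (0.000100000 + 1.41387e-06)/2 = 5.07069e-05.
Integral + boundary = 0.000370373.
Correction k=1: B_{2}/2! · (f^{(1)}(29) − f^{(1)}(10)) = 1/12 · (-1.95016e-07 − (-4.00000e-05)) = 3.31708e-06.
Running total after k=1: 0.000373690.
Correction k=2: B_{4}/4! · (f^{(3)}(29) − f^{(3)}(10)) = −1/720 · (-6.95657e-09 − (-1.20000e-05)) = -1.66570e-08.
Running total after k=2: 0.000373673.
Correction k=3: B_{6}/6! · (f^{(5)}(29) − f^{(5)}(10)) = 1/30240 · (-4.63220e-10 − (-6.72000e-06)) = 2.22207e-10.
Running total after k=3: 0.000373674.
Correction k=4: B_{8}/8! · (f^{(7)}(29) − f^{(7)}(10)) = −1/1209600 · (-4.95717e-11 − (-6.04800e-06)) = -4.99996e-12.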